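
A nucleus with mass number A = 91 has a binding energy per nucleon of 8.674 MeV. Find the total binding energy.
B.E. = 8.674 × 91 = 789.3 MeV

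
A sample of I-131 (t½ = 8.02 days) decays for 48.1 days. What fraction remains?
N/N₀ = (1/2)^(t/t½) = 0.01565 = 1.57%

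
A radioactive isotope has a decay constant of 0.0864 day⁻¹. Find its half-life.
t½ = ln(2)/λ = 8.023 days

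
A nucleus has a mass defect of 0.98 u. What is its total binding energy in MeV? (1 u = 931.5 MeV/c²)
B.E. = Δm × 931.5 = 912.9 MeV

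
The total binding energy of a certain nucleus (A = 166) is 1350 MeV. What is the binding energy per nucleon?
B.E./A = 1350/166 = 8.133 MeV/nucleon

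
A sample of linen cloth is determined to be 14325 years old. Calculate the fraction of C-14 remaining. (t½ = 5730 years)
N/N₀ = (1/2)^(t/t½) = 0.1768 = 17.7%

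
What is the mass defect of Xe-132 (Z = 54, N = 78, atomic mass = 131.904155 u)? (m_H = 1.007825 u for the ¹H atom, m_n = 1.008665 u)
Δm = Z·m_H + N·m_n − M = 1.194 u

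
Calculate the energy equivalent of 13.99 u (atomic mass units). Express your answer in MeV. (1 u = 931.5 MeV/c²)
E = mc² = 13030 MeV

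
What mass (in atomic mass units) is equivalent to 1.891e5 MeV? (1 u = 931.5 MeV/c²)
m = E/c² = 203 u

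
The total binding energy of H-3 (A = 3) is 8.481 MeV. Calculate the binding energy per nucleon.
B.E./A = 8.481/3 = 2.827 MeV/nucleon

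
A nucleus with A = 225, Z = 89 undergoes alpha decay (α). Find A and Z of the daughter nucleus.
Daughter: A = 221, Z = 87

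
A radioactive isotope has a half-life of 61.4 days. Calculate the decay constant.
λ = ln(2)/t½ = 0.01129 day⁻¹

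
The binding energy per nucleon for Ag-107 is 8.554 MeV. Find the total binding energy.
B.E. = 8.554 × 107 = 915.3 MeV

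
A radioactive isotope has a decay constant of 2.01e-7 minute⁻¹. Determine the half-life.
t½ = ln(2)/λ = 3.448e6 minutes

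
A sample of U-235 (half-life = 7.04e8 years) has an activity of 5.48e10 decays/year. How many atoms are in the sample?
N = A/λ = 5.566e19 atoms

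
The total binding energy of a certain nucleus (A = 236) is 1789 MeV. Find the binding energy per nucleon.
B.E./A = 1789/236 = 7.581 MeV/nucleon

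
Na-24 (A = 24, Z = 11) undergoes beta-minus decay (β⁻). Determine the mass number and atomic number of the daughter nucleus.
Daughter: A = 24, Z = 12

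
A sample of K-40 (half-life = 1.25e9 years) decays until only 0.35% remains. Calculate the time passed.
t = t½ × log₂(N₀/N) = 1.02e10 years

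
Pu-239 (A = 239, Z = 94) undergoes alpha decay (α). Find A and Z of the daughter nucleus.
Daughter: A = 235, Z = 92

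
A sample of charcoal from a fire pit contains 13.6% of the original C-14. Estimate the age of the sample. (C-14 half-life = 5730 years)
Age = t½ × log₂(1/ratio) = 16490 years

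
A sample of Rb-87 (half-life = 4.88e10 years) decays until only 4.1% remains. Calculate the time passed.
t = t½ × log₂(N₀/N) = 2.249e11 years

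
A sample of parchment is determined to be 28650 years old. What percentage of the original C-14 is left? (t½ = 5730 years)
N/N₀ = (1/2)^(t/t½) = 0.03125 = 3.12%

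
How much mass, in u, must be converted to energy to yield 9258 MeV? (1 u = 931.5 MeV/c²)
m = E/c² = 9.939 u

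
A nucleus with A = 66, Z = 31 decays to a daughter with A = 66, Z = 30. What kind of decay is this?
ΔA = 0, ΔZ = -1 ⇒ beta-plus decay (β⁺) or electron capture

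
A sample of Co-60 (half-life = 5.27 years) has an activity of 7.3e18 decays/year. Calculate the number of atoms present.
N = A/λ = 5.55e19 atoms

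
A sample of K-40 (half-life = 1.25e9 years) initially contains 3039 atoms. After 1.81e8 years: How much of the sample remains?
N = N₀(1/2)^(t/t½) = 2749 atoms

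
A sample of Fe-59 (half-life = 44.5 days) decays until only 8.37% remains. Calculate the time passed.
t = t½ × log₂(N₀/N) = 159.2 days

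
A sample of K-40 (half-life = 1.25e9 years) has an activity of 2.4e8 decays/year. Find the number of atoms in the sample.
N = A/λ = 4.328e17 atoms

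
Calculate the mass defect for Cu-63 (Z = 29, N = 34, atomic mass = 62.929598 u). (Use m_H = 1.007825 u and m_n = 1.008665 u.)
Δm = Z·m_H + N·m_n − M = 0.5919 u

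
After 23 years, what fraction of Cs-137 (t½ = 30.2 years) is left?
N/N₀ = (1/2)^(t/t½) = 0.5898 = 59%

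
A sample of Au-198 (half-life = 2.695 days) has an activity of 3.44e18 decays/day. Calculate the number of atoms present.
N = A/λ = 1.337e19 atoms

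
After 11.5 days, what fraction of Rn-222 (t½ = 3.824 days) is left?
N/N₀ = (1/2)^(t/t½) = 0.1244 = 12.4%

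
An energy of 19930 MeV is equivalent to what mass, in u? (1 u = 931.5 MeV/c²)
m = E/c² = 21.4 u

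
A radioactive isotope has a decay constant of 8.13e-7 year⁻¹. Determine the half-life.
t½ = ln(2)/λ = 8.526e5 years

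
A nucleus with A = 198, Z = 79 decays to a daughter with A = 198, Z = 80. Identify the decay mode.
ΔA = 0, ΔZ = +1 ⇒ beta-minus decay (β⁻)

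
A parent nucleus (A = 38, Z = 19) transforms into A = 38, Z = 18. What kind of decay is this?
ΔA = 0, ΔZ = -1 ⇒ beta-plus decay (β⁺) or electron capture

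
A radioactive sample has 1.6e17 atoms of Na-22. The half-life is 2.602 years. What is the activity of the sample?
A = λN = 4.262e16 decays/year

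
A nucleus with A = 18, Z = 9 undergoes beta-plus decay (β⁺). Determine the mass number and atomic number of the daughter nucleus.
Daughter: A = 18, Z = 8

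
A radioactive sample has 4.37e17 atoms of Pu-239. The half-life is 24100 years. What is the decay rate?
A = λN = 1.257e13 decays/year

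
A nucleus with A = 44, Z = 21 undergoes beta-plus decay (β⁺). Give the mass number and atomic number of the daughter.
Daughter: A = 44, Z = 20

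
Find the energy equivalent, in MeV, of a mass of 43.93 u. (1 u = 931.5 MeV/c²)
E = mc² = 40920 MeV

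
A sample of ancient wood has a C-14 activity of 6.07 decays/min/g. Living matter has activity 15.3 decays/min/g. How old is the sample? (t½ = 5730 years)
Age = t½ × log₂(A₀/A) = 7642 years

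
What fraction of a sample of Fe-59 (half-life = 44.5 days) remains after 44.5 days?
N/N₀ = (1/2)^(t/t½) = 0.5 = 50%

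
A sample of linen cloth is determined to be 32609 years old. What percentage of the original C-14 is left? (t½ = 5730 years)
N/N₀ = (1/2)^(t/t½) = 0.01936 = 1.94%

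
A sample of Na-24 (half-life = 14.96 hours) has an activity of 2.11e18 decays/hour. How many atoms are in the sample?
N = A/λ = 4.554e19 atoms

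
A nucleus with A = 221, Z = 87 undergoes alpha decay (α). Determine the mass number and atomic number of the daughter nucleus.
Daughter: A = 217, Z = 85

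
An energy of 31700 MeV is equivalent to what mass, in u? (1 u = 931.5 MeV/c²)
m = E/c² = 34.03 u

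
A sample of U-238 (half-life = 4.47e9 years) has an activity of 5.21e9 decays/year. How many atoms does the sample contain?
N = A/λ = 3.36e19 atoms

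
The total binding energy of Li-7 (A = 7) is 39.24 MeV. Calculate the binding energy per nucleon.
B.E./A = 39.24/7 = 5.606 MeV/nucleon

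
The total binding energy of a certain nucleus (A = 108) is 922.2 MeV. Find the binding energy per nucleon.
B.E./A = 922.2/108 = 8.539 MeV/nucleon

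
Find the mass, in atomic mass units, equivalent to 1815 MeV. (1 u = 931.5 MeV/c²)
m = E/c² = 1.948 u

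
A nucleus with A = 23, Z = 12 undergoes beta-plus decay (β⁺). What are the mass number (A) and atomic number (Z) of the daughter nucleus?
Daughter: A = 23, Z = 11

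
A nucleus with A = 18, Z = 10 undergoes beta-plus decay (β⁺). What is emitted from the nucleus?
β⁺: positron (e⁺) + neutrino (νₑ)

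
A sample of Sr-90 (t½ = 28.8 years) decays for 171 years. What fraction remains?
N/N₀ = (1/2)^(t/t½) = 0.01632 = 1.63%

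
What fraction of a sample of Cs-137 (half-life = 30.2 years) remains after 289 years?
N/N₀ = (1/2)^(t/t½) = 0.001316 = 0.132%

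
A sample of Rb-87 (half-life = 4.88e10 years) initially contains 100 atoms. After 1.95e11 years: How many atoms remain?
N = N₀(1/2)^(t/t½) = 6.268 atoms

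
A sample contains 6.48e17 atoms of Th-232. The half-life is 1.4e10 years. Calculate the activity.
A = λN = 3.208e7 decays/year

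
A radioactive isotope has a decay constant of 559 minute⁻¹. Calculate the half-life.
t½ = ln(2)/λ = 0.00124 minutes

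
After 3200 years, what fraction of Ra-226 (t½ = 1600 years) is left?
N/N₀ = (1/2)^(t/t½) = 0.25 = 25%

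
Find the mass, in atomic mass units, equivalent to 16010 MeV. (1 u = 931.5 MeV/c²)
m = E/c² = 17.19 u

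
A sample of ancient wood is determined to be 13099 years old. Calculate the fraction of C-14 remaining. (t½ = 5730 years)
N/N₀ = (1/2)^(t/t½) = 0.205 = 20.5%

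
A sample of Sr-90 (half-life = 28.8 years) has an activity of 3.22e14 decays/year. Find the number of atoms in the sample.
N = A/λ = 1.338e16 atoms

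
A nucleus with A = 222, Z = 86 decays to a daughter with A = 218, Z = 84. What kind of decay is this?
ΔA = -4, ΔZ = -2 ⇒ alpha decay (α)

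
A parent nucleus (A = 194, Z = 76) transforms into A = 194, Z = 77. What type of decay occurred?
ΔA = 0, ΔZ = +1 ⇒ beta-minus decay (β⁻)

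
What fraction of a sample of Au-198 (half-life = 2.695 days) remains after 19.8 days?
N/N₀ = (1/2)^(t/t½) = 0.006143 = 0.614%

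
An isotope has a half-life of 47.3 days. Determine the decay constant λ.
λ = ln(2)/t½ = 0.01465 day⁻¹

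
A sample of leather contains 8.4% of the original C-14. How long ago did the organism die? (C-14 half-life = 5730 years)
Age = t½ × log₂(1/ratio) = 20480 years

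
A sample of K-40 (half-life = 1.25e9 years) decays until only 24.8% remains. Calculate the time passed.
t = t½ × log₂(N₀/N) = 2.514e9 years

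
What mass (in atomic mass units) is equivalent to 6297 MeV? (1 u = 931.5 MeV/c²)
m = E/c² = 6.76 u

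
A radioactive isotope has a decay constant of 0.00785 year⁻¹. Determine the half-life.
t½ = ln(2)/λ = 88.3 years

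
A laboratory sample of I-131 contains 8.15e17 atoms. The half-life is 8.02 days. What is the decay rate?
A = λN = 7.044e16 decays/day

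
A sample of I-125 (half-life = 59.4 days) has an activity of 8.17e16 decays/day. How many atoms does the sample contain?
N = A/λ = 7.001e18 atoms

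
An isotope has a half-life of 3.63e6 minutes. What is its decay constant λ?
λ = ln(2)/t½ = 1.909e-7 minute⁻¹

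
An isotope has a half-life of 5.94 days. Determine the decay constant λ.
λ = ln(2)/t½ = 0.1167 day⁻¹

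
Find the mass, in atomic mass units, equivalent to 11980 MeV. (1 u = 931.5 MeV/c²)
m = E/c² = 12.86 u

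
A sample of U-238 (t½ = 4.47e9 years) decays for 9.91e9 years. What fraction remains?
N/N₀ = (1/2)^(t/t½) = 0.2151 = 21.5%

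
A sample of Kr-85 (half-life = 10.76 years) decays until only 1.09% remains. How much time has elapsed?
t = t½ × log₂(N₀/N) = 70.15 years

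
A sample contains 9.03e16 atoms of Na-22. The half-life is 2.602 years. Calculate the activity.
A = λN = 2.406e16 decays/year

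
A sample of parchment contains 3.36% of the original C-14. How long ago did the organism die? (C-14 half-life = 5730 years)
Age = t½ × log₂(1/ratio) = 28050 years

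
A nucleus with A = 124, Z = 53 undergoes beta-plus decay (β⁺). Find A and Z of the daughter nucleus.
Daughter: A = 124, Z = 52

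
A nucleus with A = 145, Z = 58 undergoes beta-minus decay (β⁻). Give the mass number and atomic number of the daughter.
Daughter: A = 145, Z = 59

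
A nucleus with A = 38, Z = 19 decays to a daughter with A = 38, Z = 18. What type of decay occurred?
ΔA = 0, ΔZ = -1 ⇒ beta-plus decay (β⁺) or electron capture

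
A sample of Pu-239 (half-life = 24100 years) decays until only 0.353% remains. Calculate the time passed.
t = t½ × log₂(N₀/N) = 1.963e5 years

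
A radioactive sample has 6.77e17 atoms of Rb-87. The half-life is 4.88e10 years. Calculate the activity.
A = λN = 9.616e6 decays/year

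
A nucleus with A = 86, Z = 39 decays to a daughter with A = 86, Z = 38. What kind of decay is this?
ΔA = 0, ΔZ = -1 ⇒ beta-plus decay (β⁺) or electron capture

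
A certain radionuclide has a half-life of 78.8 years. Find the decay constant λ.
λ = ln(2)/t½ = 0.008796 year⁻¹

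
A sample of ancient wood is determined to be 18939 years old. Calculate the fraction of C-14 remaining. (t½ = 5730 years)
N/N₀ = (1/2)^(t/t½) = 0.1012 = 10.1%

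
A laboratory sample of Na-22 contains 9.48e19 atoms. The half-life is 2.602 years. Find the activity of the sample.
A = λN = 2.525e19 decays/year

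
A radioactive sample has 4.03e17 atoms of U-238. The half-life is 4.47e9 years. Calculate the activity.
A = λN = 6.249e7 decays/year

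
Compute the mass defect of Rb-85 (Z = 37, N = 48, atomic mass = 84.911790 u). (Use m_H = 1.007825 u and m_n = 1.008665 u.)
Δm = Z·m_H + N·m_n − M = 0.7937 u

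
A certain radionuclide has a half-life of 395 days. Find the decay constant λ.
λ = ln(2)/t½ = 0.001755 day⁻¹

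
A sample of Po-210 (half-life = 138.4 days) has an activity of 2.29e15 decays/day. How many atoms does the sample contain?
N = A/λ = 4.572e17 atoms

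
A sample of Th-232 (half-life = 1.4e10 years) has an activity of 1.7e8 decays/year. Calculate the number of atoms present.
N = A/λ = 3.434e18 atoms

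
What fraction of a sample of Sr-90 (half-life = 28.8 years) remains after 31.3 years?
N/N₀ = (1/2)^(t/t½) = 0.4708 = 47.1%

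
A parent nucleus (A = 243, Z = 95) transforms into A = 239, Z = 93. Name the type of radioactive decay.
ΔA = -4, ΔZ = -2 ⇒ alpha decay (α)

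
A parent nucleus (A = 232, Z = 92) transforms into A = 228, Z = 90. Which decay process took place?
ΔA = -4, ΔZ = -2 ⇒ alpha decay (α)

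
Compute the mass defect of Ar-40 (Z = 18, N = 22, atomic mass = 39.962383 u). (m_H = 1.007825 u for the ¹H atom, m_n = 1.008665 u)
Δm = Z·m_H + N·m_n − M = 0.3691 u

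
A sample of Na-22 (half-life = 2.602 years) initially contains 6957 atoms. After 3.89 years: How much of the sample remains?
N = N₀(1/2)^(t/t½) = 2468 atoms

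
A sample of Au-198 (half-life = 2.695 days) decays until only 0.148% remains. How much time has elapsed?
t = t½ × log₂(N₀/N) = 25.33 days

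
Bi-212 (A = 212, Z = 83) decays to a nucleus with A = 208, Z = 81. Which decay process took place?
ΔA = -4, ΔZ = -2 ⇒ alpha decay (α)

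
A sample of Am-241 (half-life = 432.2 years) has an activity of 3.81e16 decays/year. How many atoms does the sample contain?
N = A/λ = 2.376e19 atoms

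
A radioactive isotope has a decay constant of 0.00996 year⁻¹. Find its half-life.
t½ = ln(2)/λ = 69.59 years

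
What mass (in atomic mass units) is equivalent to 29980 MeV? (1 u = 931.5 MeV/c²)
m = E/c² = 32.18 u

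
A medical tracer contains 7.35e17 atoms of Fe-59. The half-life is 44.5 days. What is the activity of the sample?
A = λN = 1.145e16 decays/day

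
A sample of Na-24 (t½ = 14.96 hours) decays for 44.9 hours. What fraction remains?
N/N₀ = (1/2)^(t/t½) = 0.1249 = 12.5%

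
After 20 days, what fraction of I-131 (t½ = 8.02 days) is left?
N/N₀ = (1/2)^(t/t½) = 0.1775 = 17.8%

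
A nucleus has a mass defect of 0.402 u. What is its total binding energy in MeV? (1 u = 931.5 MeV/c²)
B.E. = Δm × 931.5 = 374.5 MeV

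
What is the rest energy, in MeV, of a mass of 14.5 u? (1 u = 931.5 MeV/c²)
E = mc² = 13510 MeV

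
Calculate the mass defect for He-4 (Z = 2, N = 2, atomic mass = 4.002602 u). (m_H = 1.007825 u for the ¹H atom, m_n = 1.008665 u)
Δm = Z·m_H + N·m_n − M = 0.03038 u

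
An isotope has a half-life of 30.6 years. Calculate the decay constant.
λ = ln(2)/t½ = 0.02265 year⁻¹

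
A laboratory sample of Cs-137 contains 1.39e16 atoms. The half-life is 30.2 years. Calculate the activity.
A = λN = 3.19e14 decays/year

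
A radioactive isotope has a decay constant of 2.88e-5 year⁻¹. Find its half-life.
t½ = ln(2)/λ = 24070 years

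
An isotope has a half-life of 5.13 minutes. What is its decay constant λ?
λ = ln(2)/t½ = 0.1351 minute⁻¹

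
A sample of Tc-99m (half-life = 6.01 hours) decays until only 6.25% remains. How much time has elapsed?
t = t½ × log₂(N₀/N) = 24.04 hours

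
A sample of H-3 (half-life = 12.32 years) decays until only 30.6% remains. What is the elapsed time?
t = t½ × log₂(N₀/N) = 21.05 years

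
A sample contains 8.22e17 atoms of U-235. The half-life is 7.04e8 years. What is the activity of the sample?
A = λN = 8.093e8 decays/year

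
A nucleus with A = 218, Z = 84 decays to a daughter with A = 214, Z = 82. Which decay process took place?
ΔA = -4, ΔZ = -2 ⇒ alpha decay (α)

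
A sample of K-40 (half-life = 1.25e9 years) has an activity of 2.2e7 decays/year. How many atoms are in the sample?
N = A/λ = 3.967e16 atoms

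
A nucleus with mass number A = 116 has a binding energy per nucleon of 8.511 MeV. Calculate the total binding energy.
B.E. = 8.511 × 116 = 987.3 MeV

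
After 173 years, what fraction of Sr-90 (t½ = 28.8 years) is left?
N/N₀ = (1/2)^(t/t½) = 0.01555 = 1.55%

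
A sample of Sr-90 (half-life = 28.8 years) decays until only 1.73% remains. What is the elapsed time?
t = t½ × log₂(N₀/N) = 168.6 years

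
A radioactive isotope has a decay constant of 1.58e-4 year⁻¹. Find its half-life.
t½ = ln(2)/λ = 4387 years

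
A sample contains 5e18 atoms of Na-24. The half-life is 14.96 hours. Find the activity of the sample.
A = λN = 2.317e17 decays/hour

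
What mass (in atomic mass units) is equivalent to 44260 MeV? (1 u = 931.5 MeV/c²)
m = E/c² = 47.51 u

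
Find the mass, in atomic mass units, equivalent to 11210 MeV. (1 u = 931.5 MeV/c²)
m = E/c² = 12.03 u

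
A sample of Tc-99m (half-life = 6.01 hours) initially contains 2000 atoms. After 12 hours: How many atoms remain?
N = N₀(1/2)^(t/t½) = 501.2 atoms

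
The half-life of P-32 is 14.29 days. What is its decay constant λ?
λ = ln(2)/t½ = 0.04851 day⁻¹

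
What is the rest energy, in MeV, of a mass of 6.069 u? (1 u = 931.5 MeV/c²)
E = mc² = 5653 MeV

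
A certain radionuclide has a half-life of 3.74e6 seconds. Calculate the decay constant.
λ = ln(2)/t½ = 1.853e-7 second⁻¹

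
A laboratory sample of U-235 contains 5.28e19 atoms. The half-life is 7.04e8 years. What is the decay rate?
A = λN = 5.199e10 decays/year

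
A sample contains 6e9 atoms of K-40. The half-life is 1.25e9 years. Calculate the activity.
A = λN = 3.327 decays/year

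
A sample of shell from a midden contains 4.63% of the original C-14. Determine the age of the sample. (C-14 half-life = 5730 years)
Age = t½ × log₂(1/ratio) = 25400 years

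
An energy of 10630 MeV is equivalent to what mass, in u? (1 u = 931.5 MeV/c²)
m = E/c² = 11.41 u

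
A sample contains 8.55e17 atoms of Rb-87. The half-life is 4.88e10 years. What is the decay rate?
A = λN = 1.214e7 decays/year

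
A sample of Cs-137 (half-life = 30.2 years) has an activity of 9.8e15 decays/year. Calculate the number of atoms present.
N = A/λ = 4.27e17 atoms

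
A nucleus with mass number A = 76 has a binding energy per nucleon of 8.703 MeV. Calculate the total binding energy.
B.E. = 8.703 × 76 = 661.4 MeV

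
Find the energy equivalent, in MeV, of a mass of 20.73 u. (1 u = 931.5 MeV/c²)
E = mc² = 19310 MeV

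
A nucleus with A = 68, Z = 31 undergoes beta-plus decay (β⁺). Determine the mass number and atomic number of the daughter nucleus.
Daughter: A = 68, Z = 30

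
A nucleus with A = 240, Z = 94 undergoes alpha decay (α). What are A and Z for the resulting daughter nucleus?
Daughter: A = 236, Z = 92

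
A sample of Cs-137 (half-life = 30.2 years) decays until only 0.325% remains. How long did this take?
t = t½ × log₂(N₀/N) = 249.6 years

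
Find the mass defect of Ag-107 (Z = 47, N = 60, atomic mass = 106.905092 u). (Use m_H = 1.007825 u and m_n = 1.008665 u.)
Δm = Z·m_H + N·m_n − M = 0.9826 u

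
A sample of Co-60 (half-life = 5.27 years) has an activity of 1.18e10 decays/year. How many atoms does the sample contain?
N = A/λ = 8.972e10 atoms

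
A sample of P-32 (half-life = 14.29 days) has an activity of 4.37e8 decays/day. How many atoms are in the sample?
N = A/λ = 9.009e9 atoms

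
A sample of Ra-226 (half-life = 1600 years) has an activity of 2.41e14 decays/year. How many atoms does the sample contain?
N = A/λ = 5.563e17 atoms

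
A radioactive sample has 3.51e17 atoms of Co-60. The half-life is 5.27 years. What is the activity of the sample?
A = λN = 4.617e16 decays/year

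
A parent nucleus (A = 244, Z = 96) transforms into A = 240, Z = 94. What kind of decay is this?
ΔA = -4, ΔZ = -2 ⇒ alpha decay (α)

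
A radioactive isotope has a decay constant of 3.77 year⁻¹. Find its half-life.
t½ = ln(2)/λ = 0.1839 years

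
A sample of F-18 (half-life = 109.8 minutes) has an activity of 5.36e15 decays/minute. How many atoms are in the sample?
N = A/λ = 8.491e17 atoms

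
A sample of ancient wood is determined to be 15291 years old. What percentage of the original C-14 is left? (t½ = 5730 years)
N/N₀ = (1/2)^(t/t½) = 0.1573 = 15.7%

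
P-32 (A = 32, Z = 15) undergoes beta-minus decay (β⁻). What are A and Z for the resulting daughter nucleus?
Daughter: A = 32, Z = 16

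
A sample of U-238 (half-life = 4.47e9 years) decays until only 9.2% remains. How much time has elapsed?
t = t½ × log₂(N₀/N) = 1.539e10 years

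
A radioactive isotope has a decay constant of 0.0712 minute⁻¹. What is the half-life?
t½ = ln(2)/λ = 9.735 minutes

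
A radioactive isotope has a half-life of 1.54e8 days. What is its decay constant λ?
λ = ln(2)/t½ = 4.501e-9 day⁻¹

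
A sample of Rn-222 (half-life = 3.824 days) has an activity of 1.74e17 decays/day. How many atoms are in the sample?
N = A/λ = 9.599e17 atoms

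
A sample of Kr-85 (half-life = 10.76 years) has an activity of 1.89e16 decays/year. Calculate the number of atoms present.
N = A/λ = 2.934e17 atoms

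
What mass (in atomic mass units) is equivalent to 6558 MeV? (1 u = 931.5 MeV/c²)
m = E/c² = 7.04 u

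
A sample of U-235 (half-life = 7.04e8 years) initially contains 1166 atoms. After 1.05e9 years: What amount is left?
N = N₀(1/2)^(t/t½) = 414.7 atoms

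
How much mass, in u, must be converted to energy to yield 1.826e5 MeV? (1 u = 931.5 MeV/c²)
m = E/c² = 196 u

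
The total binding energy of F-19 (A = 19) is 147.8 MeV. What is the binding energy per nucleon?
B.E./A = 147.8/19 = 7.779 MeV/nucleon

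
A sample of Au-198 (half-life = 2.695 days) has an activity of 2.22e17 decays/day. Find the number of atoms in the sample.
N = A/λ = 8.632e17 atoms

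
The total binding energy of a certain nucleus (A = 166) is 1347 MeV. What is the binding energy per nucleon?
B.E./A = 1347/166 = 8.114 MeV/nucleon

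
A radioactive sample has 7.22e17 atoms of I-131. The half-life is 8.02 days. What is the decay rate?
A = λN = 6.24e16 decays/day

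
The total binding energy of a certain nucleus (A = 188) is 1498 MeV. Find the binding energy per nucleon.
B.E./A = 1498/188 = 7.968 MeV/nucleon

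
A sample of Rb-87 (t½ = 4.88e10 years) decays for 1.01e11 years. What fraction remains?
N/N₀ = (1/2)^(t/t½) = 0.2382 = 23.8%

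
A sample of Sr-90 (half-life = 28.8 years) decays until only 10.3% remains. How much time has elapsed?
t = t½ × log₂(N₀/N) = 94.44 years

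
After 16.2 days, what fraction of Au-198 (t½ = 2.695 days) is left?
N/N₀ = (1/2)^(t/t½) = 0.0155 = 1.55%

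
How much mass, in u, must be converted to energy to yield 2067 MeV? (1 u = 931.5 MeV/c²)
m = E/c² = 2.219 u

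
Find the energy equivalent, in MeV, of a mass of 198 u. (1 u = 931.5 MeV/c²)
E = mc² = 1.844e5 MeV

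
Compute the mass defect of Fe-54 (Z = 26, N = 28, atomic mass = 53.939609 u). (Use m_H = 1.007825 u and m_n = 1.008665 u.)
Δm = Z·m_H + N·m_n − M = 0.5065 u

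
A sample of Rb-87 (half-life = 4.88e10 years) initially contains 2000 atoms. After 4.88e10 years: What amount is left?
N = N₀(1/2)^(t/t½) = 1000 atoms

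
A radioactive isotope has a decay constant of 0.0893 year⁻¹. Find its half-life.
t½ = ln(2)/λ = 7.762 years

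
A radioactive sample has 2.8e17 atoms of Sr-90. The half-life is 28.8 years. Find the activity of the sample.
A = λN = 6.739e15 decays/year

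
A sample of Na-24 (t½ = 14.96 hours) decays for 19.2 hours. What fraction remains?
N/N₀ = (1/2)^(t/t½) = 0.4108 = 41.1%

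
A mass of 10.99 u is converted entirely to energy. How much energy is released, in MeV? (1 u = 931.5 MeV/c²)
E = mc² = 10240 MeV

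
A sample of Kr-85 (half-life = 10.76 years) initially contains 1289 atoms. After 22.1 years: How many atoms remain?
N = N₀(1/2)^(t/t½) = 310.4 atoms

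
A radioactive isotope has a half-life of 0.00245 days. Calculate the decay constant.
λ = ln(2)/t½ = 282.9 day⁻¹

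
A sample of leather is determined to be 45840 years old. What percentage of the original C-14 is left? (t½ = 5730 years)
N/N₀ = (1/2)^(t/t½) = 0.003906 = 0.391%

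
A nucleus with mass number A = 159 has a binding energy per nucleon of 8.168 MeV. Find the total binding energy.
B.E. = 8.168 × 159 = 1299 MeV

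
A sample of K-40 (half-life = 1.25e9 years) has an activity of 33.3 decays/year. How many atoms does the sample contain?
N = A/λ = 6.005e10 atoms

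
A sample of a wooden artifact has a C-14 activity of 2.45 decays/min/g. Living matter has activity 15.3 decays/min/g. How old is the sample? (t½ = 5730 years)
Age = t½ × log₂(A₀/A) = 15140 years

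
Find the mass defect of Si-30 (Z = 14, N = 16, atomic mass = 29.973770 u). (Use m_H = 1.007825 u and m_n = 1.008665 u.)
Δm = Z·m_H + N·m_n − M = 0.2744 u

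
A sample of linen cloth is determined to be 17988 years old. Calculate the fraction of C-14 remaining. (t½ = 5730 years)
N/N₀ = (1/2)^(t/t½) = 0.1135 = 11.3%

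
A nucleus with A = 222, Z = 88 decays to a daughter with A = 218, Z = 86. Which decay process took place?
ΔA = -4, ΔZ = -2 ⇒ alpha decay (α)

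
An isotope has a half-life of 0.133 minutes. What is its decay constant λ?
λ = ln(2)/t½ = 5.212 minute⁻¹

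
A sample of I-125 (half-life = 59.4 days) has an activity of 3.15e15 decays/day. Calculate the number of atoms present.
N = A/λ = 2.699e17 atoms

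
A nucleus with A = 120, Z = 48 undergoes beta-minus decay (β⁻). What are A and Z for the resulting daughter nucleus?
Daughter: A = 120, Z = 49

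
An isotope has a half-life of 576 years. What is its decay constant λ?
λ = ln(2)/t½ = 0.001203 year⁻¹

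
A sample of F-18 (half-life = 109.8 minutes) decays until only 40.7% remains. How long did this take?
t = t½ × log₂(N₀/N) = 142.4 minutes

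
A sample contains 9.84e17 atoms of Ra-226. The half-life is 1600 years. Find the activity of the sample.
A = λN = 4.263e14 decays/year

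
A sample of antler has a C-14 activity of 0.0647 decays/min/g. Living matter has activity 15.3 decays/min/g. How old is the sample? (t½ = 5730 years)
Age = t½ × log₂(A₀/A) = 45180 years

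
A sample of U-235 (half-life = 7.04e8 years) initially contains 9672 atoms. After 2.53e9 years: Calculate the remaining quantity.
N = N₀(1/2)^(t/t½) = 801.1 atoms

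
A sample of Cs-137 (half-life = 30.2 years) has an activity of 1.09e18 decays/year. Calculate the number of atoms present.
N = A/λ = 4.749e19 atoms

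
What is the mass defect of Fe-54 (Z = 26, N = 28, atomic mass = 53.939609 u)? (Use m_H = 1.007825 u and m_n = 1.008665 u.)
Δm = Z·m_H + N·m_n − M = 0.5065 u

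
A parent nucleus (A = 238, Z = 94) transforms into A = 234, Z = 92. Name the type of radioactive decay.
ΔA = -4, ΔZ = -2 ⇒ alpha decay (α)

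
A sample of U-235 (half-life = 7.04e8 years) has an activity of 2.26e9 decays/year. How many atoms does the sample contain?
N = A/λ = 2.295e18 atoms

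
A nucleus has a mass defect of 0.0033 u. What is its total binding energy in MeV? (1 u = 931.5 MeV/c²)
B.E. = Δm × 931.5 = 3.074 MeV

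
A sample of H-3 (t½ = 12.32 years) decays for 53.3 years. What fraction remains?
N/N₀ = (1/2)^(t/t½) = 0.04985 = 4.98%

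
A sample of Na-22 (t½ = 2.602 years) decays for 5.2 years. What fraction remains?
N/N₀ = (1/2)^(t/t½) = 0.2503 = 25%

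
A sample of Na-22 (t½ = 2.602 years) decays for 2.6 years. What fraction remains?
N/N₀ = (1/2)^(t/t½) = 0.5003 = 50%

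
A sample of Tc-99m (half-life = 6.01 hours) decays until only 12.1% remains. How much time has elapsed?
t = t½ × log₂(N₀/N) = 18.31 hours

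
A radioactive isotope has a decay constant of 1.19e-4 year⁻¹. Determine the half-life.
t½ = ln(2)/λ = 5825 years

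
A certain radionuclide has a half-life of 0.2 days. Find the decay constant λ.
λ = ln(2)/t½ = 3.466 day⁻¹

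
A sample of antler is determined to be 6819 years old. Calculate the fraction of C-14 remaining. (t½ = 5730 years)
N/N₀ = (1/2)^(t/t½) = 0.4383 = 43.8%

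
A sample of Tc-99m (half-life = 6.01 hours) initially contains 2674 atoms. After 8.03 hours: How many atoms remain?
N = N₀(1/2)^(t/t½) = 1059 atoms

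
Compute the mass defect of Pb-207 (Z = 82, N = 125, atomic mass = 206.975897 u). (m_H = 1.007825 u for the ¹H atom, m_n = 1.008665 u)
Δm = Z·m_H + N·m_n − M = 1.749 u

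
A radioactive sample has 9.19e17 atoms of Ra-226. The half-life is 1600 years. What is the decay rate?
A = λN = 3.981e14 decays/year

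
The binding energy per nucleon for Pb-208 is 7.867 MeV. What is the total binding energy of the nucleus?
B.E. = 7.867 × 208 = 1636 MeV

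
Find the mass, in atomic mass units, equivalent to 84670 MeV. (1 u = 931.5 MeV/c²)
m = E/c² = 90.9 u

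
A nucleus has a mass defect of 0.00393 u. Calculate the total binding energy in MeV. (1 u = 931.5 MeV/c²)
B.E. = Δm × 931.5 = 3.661 MeV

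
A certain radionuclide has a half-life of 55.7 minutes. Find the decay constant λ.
λ = ln(2)/t½ = 0.01244 minute⁻¹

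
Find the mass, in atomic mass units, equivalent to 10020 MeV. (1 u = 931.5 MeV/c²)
m = E/c² = 10.76 u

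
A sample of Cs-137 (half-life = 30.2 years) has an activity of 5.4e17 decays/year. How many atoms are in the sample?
N = A/λ = 2.353e19 atoms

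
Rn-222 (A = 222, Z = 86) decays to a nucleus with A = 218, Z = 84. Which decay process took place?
ΔA = -4, ΔZ = -2 ⇒ alpha decay (α)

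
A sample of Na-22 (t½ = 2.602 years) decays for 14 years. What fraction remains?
N/N₀ = (1/2)^(t/t½) = 0.02401 = 2.4%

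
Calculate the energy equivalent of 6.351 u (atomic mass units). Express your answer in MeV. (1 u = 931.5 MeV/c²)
E = mc² = 5916 MeV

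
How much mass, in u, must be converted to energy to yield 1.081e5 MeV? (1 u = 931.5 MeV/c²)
m = E/c² = 116 u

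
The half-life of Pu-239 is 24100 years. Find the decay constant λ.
λ = ln(2)/t½ = 2.876e-5 year⁻¹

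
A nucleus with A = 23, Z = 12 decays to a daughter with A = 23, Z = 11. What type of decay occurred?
ΔA = 0, ΔZ = -1 ⇒ beta-plus decay (β⁺) or electron capture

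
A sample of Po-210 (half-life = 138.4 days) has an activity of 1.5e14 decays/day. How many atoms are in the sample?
N = A/λ = 2.995e16 atoms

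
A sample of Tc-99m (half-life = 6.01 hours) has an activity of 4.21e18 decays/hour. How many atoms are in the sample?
N = A/λ = 3.65e19 atoms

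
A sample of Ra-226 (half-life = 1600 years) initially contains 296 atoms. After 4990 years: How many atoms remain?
N = N₀(1/2)^(t/t½) = 34.08 atoms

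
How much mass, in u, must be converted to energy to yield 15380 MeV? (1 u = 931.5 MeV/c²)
m = E/c² = 16.51 u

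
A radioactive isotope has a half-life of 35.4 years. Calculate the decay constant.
λ = ln(2)/t½ = 0.01958 year⁻¹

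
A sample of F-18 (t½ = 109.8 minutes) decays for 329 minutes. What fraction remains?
N/N₀ = (1/2)^(t/t½) = 0.1253 = 12.5%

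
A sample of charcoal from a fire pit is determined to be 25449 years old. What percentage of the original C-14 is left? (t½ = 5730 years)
N/N₀ = (1/2)^(t/t½) = 0.04603 = 4.6%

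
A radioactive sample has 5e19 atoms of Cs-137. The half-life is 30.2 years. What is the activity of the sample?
A = λN = 1.148e18 decays/year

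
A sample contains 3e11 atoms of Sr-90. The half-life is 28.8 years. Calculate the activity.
A = λN = 7.22e9 decays/year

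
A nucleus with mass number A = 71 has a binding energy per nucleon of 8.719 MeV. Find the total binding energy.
B.E. = 8.719 × 71 = 619 MeV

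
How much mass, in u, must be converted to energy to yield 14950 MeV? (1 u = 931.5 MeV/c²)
m = E/c² = 16.05 u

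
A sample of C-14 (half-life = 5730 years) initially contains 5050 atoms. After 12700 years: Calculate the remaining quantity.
N = N₀(1/2)^(t/t½) = 1087 atoms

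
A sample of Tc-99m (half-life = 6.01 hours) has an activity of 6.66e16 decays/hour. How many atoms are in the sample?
N = A/λ = 5.775e17 atoms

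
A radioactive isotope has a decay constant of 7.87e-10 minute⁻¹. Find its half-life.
t½ = ln(2)/λ = 8.807e8 minutes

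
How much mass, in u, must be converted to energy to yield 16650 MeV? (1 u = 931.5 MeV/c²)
m = E/c² = 17.87 u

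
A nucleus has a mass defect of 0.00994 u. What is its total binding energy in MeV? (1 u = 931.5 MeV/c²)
B.E. = Δm × 931.5 = 9.259 MeV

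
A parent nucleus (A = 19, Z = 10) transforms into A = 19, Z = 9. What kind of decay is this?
ΔA = 0, ΔZ = -1 ⇒ beta-plus decay (β⁺) or electron capture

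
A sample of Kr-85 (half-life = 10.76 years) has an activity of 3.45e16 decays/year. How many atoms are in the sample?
N = A/λ = 5.356e17 atoms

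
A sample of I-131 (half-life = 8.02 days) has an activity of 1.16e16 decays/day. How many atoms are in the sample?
N = A/λ = 1.342e17 atoms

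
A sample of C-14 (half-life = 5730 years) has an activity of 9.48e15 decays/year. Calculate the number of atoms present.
N = A/λ = 7.837e19 atoms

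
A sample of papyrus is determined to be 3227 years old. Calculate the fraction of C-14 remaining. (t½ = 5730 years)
N/N₀ = (1/2)^(t/t½) = 0.6768 = 67.7%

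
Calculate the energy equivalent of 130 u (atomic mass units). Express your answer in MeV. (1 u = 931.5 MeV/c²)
E = mc² = 1.211e5 MeV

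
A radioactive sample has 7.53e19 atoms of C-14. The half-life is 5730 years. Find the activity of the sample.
A = λN = 9.109e15 decays/year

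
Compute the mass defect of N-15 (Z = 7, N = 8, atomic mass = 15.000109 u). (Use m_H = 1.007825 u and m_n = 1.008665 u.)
Δm = Z·m_H + N·m_n − M = 0.124 u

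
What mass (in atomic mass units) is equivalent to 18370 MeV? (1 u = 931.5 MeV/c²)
m = E/c² = 19.72 u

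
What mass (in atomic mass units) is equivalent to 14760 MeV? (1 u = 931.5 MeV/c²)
m = E/c² = 15.85 u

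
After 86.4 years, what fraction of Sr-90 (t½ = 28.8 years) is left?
N/N₀ = (1/2)^(t/t½) = 0.125 = 12.5%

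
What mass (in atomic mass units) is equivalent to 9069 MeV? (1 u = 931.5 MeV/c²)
m = E/c² = 9.736 u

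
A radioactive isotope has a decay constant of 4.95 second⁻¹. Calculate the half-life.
t½ = ln(2)/λ = 0.14 seconds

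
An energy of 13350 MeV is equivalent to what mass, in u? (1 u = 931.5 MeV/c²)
m = E/c² = 14.33 u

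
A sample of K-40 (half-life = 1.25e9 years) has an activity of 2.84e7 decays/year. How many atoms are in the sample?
N = A/λ = 5.122e16 atoms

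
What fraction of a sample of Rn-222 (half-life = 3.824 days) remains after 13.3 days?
N/N₀ = (1/2)^(t/t½) = 0.08974 = 8.97%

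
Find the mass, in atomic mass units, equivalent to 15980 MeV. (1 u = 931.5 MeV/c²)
m = E/c² = 17.16 u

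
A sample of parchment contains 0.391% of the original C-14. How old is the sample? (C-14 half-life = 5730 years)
Age = t½ × log₂(1/ratio) = 45830 years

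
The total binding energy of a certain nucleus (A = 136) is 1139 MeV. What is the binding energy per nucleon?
B.E./A = 1139/136 = 8.375 MeV/nucleon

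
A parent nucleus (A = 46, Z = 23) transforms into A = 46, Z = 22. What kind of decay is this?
ΔA = 0, ΔZ = -1 ⇒ beta-plus decay (β⁺) or electron capture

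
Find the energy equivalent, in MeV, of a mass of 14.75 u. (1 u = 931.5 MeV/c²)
E = mc² = 13740 MeV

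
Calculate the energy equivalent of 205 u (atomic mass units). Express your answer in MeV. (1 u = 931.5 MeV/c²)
E = mc² = 1.91e5 MeV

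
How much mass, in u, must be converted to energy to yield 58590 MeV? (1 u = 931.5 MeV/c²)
m = E/c² = 62.9 u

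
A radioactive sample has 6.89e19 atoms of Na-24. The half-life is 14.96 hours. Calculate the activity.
A = λN = 3.192e18 decays/hour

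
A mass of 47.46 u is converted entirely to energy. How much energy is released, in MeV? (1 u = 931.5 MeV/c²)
E = mc² = 44210 MeV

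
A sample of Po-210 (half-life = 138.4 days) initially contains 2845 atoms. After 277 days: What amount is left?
N = N₀(1/2)^(t/t½) = 710.5 atoms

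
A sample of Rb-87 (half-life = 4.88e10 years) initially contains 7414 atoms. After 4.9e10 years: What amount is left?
N = N₀(1/2)^(t/t½) = 3696 atoms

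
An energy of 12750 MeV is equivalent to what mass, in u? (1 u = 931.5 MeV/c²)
m = E/c² = 13.69 u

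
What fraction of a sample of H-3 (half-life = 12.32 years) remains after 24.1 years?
N/N₀ = (1/2)^(t/t½) = 0.2577 = 25.8%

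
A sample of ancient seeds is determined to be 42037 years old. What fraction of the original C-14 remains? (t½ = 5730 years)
N/N₀ = (1/2)^(t/t½) = 0.006188 = 0.619%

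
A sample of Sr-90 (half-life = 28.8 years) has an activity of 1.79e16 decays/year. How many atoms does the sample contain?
N = A/λ = 7.437e17 atoms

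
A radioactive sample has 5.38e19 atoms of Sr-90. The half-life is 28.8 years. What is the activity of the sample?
A = λN = 1.295e18 decays/year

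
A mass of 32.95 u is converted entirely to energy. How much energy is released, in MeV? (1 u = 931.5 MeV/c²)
E = mc² = 30690 MeV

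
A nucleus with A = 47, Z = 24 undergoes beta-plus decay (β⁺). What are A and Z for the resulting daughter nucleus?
Daughter: A = 47, Z = 23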